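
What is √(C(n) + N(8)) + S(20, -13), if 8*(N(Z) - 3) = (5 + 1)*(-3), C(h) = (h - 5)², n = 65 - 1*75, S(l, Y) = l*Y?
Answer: -260 + √903/2 ≈ -244.98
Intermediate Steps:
S(l, Y) = Y*l
n = -10 (n = 65 - 75 = -10)
C(h) = (-5 + h)²
N(Z) = ¾ (N(Z) = 3 + ((5 + 1)*(-3))/8 = 3 + (6*(-3))/8 = 3 + (⅛)*(-18) = 3 - 9/4 = ¾)
√(C(n) + N(8)) + S(20, -13) = √((-5 - 10)² + ¾) - 13*20 = √((-15)² + ¾) - 260 = √(225 + ¾) - 260 = √(903/4) - 260 = √903/2 - 260 = -260 + √903/2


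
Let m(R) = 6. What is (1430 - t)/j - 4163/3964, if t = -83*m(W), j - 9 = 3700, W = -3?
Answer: -7797975/14702476 ≈ -0.53039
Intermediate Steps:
j = 3709 (j = 9 + 3700 = 3709)
t = -498 (t = -83*6 = -498)
(1430 - t)/j - 4163/3964 = (1430 - 1*(-498))/3709 - 4163/3964 = (1430 + 498)*(1/3709) - 4163*1/3964 = 1928*(1/3709) - 4163/3964 = 1928/3709 - 4163/3964 = -7797975/14702476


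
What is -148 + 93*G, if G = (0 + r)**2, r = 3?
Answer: 689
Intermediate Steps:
G = 9 (G = (0 + 3)**2 = 3**2 = 9)
-148 + 93*G = -148 + 93*9 = -148 + 837 = 689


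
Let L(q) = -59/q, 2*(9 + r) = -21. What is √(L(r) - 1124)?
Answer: I*√1705002/39 ≈ 33.481*I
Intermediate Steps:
r = -39/2 (r = -9 + (½)*(-21) = -9 - 21/2 = -39/2 ≈ -19.500)
√(L(r) - 1124) = √(-59/(-39/2) - 1124) = √(-59*(-2/39) - 1124) = √(118/39 - 1124) = √(-43718/39) = I*√1705002/39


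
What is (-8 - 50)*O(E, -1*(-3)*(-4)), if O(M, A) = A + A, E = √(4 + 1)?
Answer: 1392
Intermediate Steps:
E = √5 ≈ 2.2361
O(M, A) = 2*A
(-8 - 50)*O(E, -1*(-3)*(-4)) = (-8 - 50)*(2*(-1*(-3)*(-4))) = -116*3*(-4) = -116*(-12) = -58*(-24) = 1392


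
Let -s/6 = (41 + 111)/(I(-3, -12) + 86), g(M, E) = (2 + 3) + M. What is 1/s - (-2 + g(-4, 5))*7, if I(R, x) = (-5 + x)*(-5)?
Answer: 109/16 ≈ 6.8125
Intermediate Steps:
I(R, x) = 25 - 5*x
g(M, E) = 5 + M
s = -16/3 (s = -6*(41 + 111)/((25 - 5*(-12)) + 86) = -912/((25 + 60) + 86) = -912/(85 + 86) = -912/171 = -6*8/9 = -16/3 ≈ -5.3333)
1/s - (-2 + g(-4, 5))*7 = 1/(-16/3) - (-2 + (5 - 4))*7 = -3/16 - (-2 + 1)*7 = -3/16 - (-1)*7 = -3/16 - 1*(-7) = -3/16 + 7 = 109/16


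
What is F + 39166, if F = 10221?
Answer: 49387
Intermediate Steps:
F + 39166 = 10221 + 39166 = 49387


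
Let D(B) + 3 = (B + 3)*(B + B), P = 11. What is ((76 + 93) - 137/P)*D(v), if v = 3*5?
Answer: 924714/11 ≈ 84065.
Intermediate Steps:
v = 15
D(B) = -3 + 2*B*(3 + B) (D(B) = -3 + (B + 3)*(B + B) = -3 + (3 + B)*(2*B) = -3 + 2*B*(3 + B))
((76 + 93) - 137/P)*D(v) = ((76 + 93) - 137/11)*(-3 + 2*15² + 6*15) = (169 - 137*1/11)*(-3 + 2*225 + 90) = (169 - 137/11)*(-3 + 450 + 90) = (1722/11)*537 = 924714/11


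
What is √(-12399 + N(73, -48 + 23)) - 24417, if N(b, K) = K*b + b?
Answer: -24417 + I*√14151 ≈ -24417.0 + 118.96*I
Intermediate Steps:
N(b, K) = b + K*b
√(-12399 + N(73, -48 + 23)) - 24417 = √(-12399 + 73*(1 + (-48 + 23))) - 24417 = √(-12399 + 73*(1 - 25)) - 24417 = √(-12399 + 73*(-24)) - 24417 = √(-12399 - 1752) - 24417 = √(-14151) - 24417 = I*√14151 - 24417 = -24417 + I*√14151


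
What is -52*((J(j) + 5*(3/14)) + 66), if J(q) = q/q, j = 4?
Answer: -24778/7 ≈ -3539.7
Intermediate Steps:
J(q) = 1
-52*((J(j) + 5*(3/14)) + 66) = -52*((1 + 5*(3/14)) + 66) = -52*((1 + 15/14) + 66) = -52*(29/14 + 66) = -52*953/14 = -24778/7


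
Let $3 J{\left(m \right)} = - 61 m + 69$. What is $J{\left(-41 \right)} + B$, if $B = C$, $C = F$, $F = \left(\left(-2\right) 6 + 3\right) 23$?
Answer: $\frac{1949}{3} \approx 649.67$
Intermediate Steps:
$J{\left(m \right)} = 23 - \frac{61 m}{3}$ ($J{\left(m \right)} = \frac{- 61 m + 69}{3} = \frac{69 - 61 m}{3} = 23 - \frac{61 m}{3}$)
$F = -207$ ($F = \left(-12 + 3\right) 23 = \left(-9\right) 23 = -207$)
$C = -207$
$B = -207$
$J{\left(-41 \right)} + B = \left(23 - - \frac{2501}{3}\right) - 207 = \left(23 + \frac{2501}{3}\right) - 207 = \frac{2570}{3} - 207 = \frac{1949}{3}$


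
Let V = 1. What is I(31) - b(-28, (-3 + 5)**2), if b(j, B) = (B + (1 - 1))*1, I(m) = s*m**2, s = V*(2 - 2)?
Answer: -4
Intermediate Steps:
s = 0 (s = 1*(2 - 2) = 1*0 = 0)
I(m) = 0 (I(m) = 0*m**2 = 0)
b(j, B) = B (b(j, B) = (B + 0)*1 = B*1 = B)
I(31) - b(-28, (-3 + 5)**2) = 0 - (-3 + 5)**2 = 0 - 1*2**2 = 0 - 1*4 = 0 - 4 = -4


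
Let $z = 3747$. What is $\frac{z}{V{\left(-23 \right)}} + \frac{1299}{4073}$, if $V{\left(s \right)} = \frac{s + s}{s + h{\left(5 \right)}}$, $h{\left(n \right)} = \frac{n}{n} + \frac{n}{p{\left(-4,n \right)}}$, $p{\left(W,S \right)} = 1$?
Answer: $\frac{259505781}{187358} \approx 1385.1$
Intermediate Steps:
$h{\left(n \right)} = 1 + n$ ($h{\left(n \right)} = \frac{n}{n} + \frac{n}{1} = 1 + n 1 = 1 + n$)
$V{\left(s \right)} = \frac{2 s}{6 + s}$ ($V{\left(s \right)} = \frac{s + s}{s + \left(1 + 5\right)} = \frac{2 s}{s + 6} = \frac{2 s}{6 + s}$)
$\frac{z}{V{\left(-23 \right)}} + \frac{1299}{4073} = \frac{3747}{2 \left(-23\right) \frac{1}{6 - 23}} + \frac{1299}{4073} = \frac{3747}{2 \left(-23\right) \frac{1}{-17}} + 1299 \cdot \frac{1}{4073} = \frac{3747}{2 \left(-23\right) \left(- \frac{1}{17}\right)} + \frac{1299}{4073} = \frac{3747}{\frac{46}{17}} + \frac{1299}{4073} = 3747 \cdot \frac{17}{46} + \frac{1299}{4073} = \frac{63699}{46} + \frac{1299}{4073} = \frac{259505781}{187358}$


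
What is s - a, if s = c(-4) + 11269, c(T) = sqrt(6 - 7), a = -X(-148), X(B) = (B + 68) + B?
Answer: 11041 + I ≈ 11041.0 + 1.0*I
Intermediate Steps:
X(B) = 68 + 2*B (X(B) = (68 + B) + B = 68 + 2*B)
a = 228 (a = -(68 + 2*(-148)) = -(68 - 296) = -1*(-228) = 228)
c(T) = I (c(T) = sqrt(-1) = I)
s = 11269 + I (s = I + 11269 = 11269 + I ≈ 11269.0 + 1.0*I)
s - a = (11269 + I) - 1*228 = (11269 + I) - 228 = 11041 + I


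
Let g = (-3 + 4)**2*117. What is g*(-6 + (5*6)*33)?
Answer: 115128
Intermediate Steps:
g = 117 (g = 1**2*117 = 1*117 = 117)
g*(-6 + (5*6)*33) = 117*(-6 + (5*6)*33) = 117*(-6 + 30*33) = 117*(-6 + 990) = 117*984 = 115128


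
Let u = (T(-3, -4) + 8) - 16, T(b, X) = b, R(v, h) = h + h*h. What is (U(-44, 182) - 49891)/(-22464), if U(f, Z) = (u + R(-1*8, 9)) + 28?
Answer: 6223/2808 ≈ 2.2162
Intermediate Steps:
R(v, h) = h + h**2
u = -11 (u = (-3 + 8) - 16 = 5 - 16 = -11)
U(f, Z) = 107 (U(f, Z) = (-11 + 9*(1 + 9)) + 28 = (-11 + 9*10) + 28 = (-11 + 90) + 28 = 79 + 28 = 107)
(U(-44, 182) - 49891)/(-22464) = (107 - 49891)/(-22464) = -49784*(-1/22464) = 6223/2808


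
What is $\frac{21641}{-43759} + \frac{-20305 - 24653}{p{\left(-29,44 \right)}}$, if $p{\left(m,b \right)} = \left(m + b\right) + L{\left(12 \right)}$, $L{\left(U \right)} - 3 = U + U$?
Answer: $- \frac{328037674}{306313} \approx -1070.9$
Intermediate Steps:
$L{\left(U \right)} = 3 + 2 U$ ($L{\left(U \right)} = 3 + \left(U + U\right) = 3 + 2 U$)
$p{\left(m,b \right)} = 27 + b + m$ ($p{\left(m,b \right)} = \left(m + b\right) + \left(3 + 2 \cdot 12\right) = \left(b + m\right) + \left(3 + 24\right) = \left(b + m\right) + 27 = 27 + b + m$)
$\frac{21641}{-43759} + \frac{-20305 - 24653}{p{\left(-29,44 \right)}} = \frac{21641}{-43759} + \frac{-20305 - 24653}{27 + 44 - 29} = 21641 \left(- \frac{1}{43759}\right) + \frac{-20305 - 24653}{42} = - \frac{21641}{43759} - \frac{7493}{7} = - \frac{328037674}{306313}$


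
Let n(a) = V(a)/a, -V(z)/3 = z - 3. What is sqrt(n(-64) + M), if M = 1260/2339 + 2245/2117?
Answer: I*sqrt(2418896600448169)/39613304 ≈ 1.2416*I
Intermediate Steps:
V(z) = 9 - 3*z (V(z) = -3*(z - 3) = -3*(-3 + z) = 9 - 3*z)
n(a) = (9 - 3*a)/a
M = 7918475/4951663 (M = 1260*(1/2339) + 2245*(1/2117) = 1260/2339 + 2245/2117 = 7918475/4951663 ≈ 1.5992)
sqrt(n(-64) + M) = sqrt((-3 + 9/(-64)) + 7918475/4951663) = sqrt((-3 + 9*(-1/64)) + 7918475/4951663) = sqrt((-3 - 9/64) + 7918475/4951663) = sqrt(-201/64 + 7918475/4951663) = sqrt(-488501863/316906432) = I*sqrt(2418896600448169)/39613304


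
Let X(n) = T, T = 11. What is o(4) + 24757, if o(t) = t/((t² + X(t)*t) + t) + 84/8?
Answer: 396281/16 ≈ 24768.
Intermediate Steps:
X(n) = 11
o(t) = 21/2 + t/(t² + 12*t) (o(t) = t/((t² + 11*t) + t) + 84/8 = t/(t² + 12*t) + 84*(⅛) = t/(t² + 12*t) + 21/2 = 21/2 + t/(t² + 12*t))
o(4) + 24757 = (254 + 21*4)/(2*(12 + 4)) + 24757 = (½)*(254 + 84)/16 + 24757 = (½)*(1/16)*338 + 24757 = 169/16 + 24757 = 396281/16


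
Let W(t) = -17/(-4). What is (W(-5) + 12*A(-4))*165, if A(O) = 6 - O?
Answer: 82005/4 ≈ 20501.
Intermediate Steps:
W(t) = 17/4 (W(t) = -17*(-¼) = 17/4)
(W(-5) + 12*A(-4))*165 = (17/4 + 12*(6 - 1*(-4)))*165 = (17/4 + 12*(6 + 4))*165 = (17/4 + 12*10)*165 = (17/4 + 120)*165 = (497/4)*165 = 82005/4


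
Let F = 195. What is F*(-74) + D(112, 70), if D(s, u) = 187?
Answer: -14243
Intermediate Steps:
F*(-74) + D(112, 70) = 195*(-74) + 187 = -14430 + 187 = -14243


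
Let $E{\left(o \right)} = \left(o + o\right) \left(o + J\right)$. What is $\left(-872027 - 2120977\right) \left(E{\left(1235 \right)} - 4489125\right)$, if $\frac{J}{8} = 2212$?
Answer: $-126515610966780$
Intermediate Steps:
$J = 17696$ ($J = 8 \cdot 2212 = 17696$)
$E{\left(o \right)} = 2 o \left(17696 + o\right)$ ($E{\left(o \right)} = \left(o + o\right) \left(o + 17696\right) = 2 o \left(17696 + o\right)$)
$\left(-872027 - 2120977\right) \left(E{\left(1235 \right)} - 4489125\right) = \left(-872027 - 2120977\right) \left(2 \cdot 1235 \left(17696 + 1235\right) - 4489125\right) = - 2993004 \left(2 \cdot 1235 \cdot 18931 - 4489125\right) = - 2993004 \left(46759570 - 4489125\right) = \left(-2993004\right) 42270445 = -126515610966780$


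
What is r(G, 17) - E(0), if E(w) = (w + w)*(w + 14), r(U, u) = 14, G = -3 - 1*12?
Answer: 14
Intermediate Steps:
G = -15 (G = -3 - 12 = -15)
E(w) = 2*w*(14 + w) (E(w) = (2*w)*(14 + w) = 2*w*(14 + w))
r(G, 17) - E(0) = 14 - 2*0*(14 + 0) = 14 - 2*0*14 = 14 - 1*0 = 14 + 0 = 14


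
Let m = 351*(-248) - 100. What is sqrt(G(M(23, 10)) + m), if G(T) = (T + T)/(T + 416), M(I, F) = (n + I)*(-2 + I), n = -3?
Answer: I*sqrt(3806667898)/209 ≈ 295.21*I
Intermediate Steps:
M(I, F) = (-3 + I)*(-2 + I)
G(T) = 2*T/(416 + T) (G(T) = (2*T)/(416 + T) = 2*T/(416 + T))
m = -87148 (m = -87048 - 100 = -87148)
sqrt(G(M(23, 10)) + m) = sqrt(2*(6 + 23**2 - 5*23)/(416 + (6 + 23**2 - 5*23)) - 87148) = sqrt(2*(6 + 529 - 115)/(416 + (6 + 529 - 115)) - 87148) = sqrt(2*420/(416 + 420) - 87148) = sqrt(2*420/836 - 87148) = sqrt(2*420*(1/836) - 87148) = sqrt(210/209 - 87148) = sqrt(-18213722/209) = I*sqrt(3806667898)/209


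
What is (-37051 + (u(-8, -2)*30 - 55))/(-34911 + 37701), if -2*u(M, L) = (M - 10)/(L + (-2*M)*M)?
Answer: -96481/7254 ≈ -13.300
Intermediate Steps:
u(M, L) = -(-10 + M)/(2*(L - 2*M²)) (u(M, L) = -(M - 10)/(2*(L + (-2*M)*M)) = -(-10 + M)/(2*(L - 2*M²)))
(-37051 + (u(-8, -2)*30 - 55))/(-34911 + 37701) = (-37051 + (((10 - 1*(-8))/(2*(-2 - 2*(-8)²)))*30 - 55))/(-34911 + 37701) = (-37051 + (((10 + 8)/(2*(-2 - 2*64)))*30 - 55))/2790 = (-37051 + (((½)*18/(-2 - 128))*30 - 55))*(1/2790) = (-37051 + (((½)*18/(-130))*30 - 55))*(1/2790) = (-37051 + (((½)*(-1/130)*18)*30 - 55))*(1/2790) = (-37051 + (-9/130*30 - 55))*(1/2790) = (-37051 + (-27/13 - 55))*(1/2790) = (-37051 - 742/13)*(1/2790) = -482405/13*1/2790 = -96481/7254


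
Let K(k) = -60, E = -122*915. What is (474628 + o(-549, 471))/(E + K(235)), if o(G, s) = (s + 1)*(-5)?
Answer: -236134/55845 ≈ -4.2284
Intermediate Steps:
E = -111630
o(G, s) = -5 - 5*s (o(G, s) = (1 + s)*(-5) = -5 - 5*s)
(474628 + o(-549, 471))/(E + K(235)) = (474628 + (-5 - 5*471))/(-111630 - 60) = (474628 + (-5 - 2355))/(-111690) = (474628 - 2360)*(-1/111690) = 472268*(-1/111690) = -236134/55845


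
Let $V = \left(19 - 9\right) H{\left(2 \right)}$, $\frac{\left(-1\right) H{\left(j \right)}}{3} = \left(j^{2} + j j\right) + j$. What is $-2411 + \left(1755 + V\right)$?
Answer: $-956$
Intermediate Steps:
$H{\left(j \right)} = - 6 j^{2} - 3 j$ ($H{\left(j \right)} = - 3 \left(\left(j^{2} + j j\right) + j\right) = - 3 \left(\left(j^{2} + j^{2}\right) + j\right) = - 3 \left(2 j^{2} + j\right) = - 3 \left(j + 2 j^{2}\right) = - 6 j^{2} - 3 j$)
$V = -300$ ($V = \left(19 - 9\right) \left(\left(-3\right) 2 \left(1 + 2 \cdot 2\right)\right) = 10 \left(\left(-3\right) 2 \left(1 + 4\right)\right) = 10 \left(\left(-3\right) 2 \cdot 5\right) = 10 \left(-30\right) = -300$)
$-2411 + \left(1755 + V\right) = -2411 + \left(1755 - 300\right) = -2411 + 1455 = -956$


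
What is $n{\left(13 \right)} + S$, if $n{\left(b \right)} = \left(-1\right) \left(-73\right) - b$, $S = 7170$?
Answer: $7230$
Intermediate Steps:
$n{\left(b \right)} = 73 - b$
$n{\left(13 \right)} + S = \left(73 - 13\right) + 7170 = 60 + 7170 = 7230$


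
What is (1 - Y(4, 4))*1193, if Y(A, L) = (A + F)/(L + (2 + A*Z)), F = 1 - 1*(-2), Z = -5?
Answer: 3579/2 ≈ 1789.5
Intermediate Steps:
F = 3 (F = 1 + 2 = 3)
Y(A, L) = (3 + A)/(2 + L - 5*A) (Y(A, L) = (A + 3)/(L + (2 + A*(-5))) = (3 + A)/(L + (2 - 5*A)) = (3 + A)/(2 + L - 5*A))
(1 - Y(4, 4))*1193 = (1 - (3 + 4)/(2 + 4 - 5*4))*1193 = (1 - 7/(2 + 4 - 20))*1193 = (1 - 7/(-14))*1193 = (1 - (-1)*7/14)*1193 = (1 - 1*(-½))*1193 = (1 + ½)*1193 = (3/2)*1193 = 3579/2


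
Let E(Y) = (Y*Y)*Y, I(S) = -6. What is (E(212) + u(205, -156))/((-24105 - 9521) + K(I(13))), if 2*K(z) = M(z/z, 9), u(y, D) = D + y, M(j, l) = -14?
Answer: -3176059/11211 ≈ -283.30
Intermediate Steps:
E(Y) = Y³ (E(Y) = Y²*Y = Y³)
K(z) = -7 (K(z) = (½)*(-14) = -7)
(E(212) + u(205, -156))/((-24105 - 9521) + K(I(13))) = (212³ + (-156 + 205))/((-24105 - 9521) - 7) = (9528128 + 49)/(-33626 - 7) = 9528177/(-33633) = 9528177*(-1/33633) = -3176059/11211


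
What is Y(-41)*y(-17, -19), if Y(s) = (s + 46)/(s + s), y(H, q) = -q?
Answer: -95/82 ≈ -1.1585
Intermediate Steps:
Y(s) = (46 + s)/(2*s) (Y(s) = (46 + s)/((2*s)) = (46 + s)*(1/(2*s)) = (46 + s)/(2*s))
Y(-41)*y(-17, -19) = ((1/2)*(46 - 41)/(-41))*(-1*(-19)) = ((1/2)*(-1/41)*5)*19 = -5/82*19 = -95/82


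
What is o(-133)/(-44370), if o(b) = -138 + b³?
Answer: 470555/8874 ≈ 53.026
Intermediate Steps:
o(-133)/(-44370) = (-138 + (-133)³)/(-44370) = (-138 - 2352637)*(-1/44370) = -2352775*(-1/44370) = 470555/8874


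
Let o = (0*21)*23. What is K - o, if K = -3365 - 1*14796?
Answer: -18161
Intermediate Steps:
K = -18161 (K = -3365 - 14796 = -18161)
o = 0 (o = 0*23 = 0)
K - o = -18161 - 1*0 = -18161 + 0 = -18161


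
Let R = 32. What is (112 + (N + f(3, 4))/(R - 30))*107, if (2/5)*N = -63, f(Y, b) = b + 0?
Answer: 15087/4 ≈ 3771.8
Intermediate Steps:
f(Y, b) = b
N = -315/2 (N = (5/2)*(-63) = -315/2 ≈ -157.50)
(112 + (N + f(3, 4))/(R - 30))*107 = (112 + (-315/2 + 4)/(32 - 30))*107 = (112 - 307/2/2)*107 = (112 - 307/2*½)*107 = (112 - 307/4)*107 = (141/4)*107 = 15087/4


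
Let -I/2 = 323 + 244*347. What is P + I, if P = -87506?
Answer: -257488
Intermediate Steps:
I = -169982 (I = -2*(323 + 244*347) = -2*(323 + 84668) = -2*84991 = -169982)
P + I = -87506 - 169982 = -257488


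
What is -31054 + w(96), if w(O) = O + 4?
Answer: -30954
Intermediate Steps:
w(O) = 4 + O
-31054 + w(96) = -31054 + (4 + 96) = -31054 + 100 = -30954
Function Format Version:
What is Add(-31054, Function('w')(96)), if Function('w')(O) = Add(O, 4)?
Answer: -30954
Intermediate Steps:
Function('w')(O) = Add(4, O)
Add(-31054, Function('w')(96)) = Add(-31054, Add(4, 96)) = Add(-31054, 100) = -30954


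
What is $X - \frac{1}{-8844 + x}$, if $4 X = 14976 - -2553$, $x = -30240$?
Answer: $\frac{42818965}{9771} \approx 4382.3$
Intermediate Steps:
$X = \frac{17529}{4}$ ($X = \frac{14976 - -2553}{4} = \frac{14976 + 2553}{4} = \frac{1}{4} \cdot 17529 = \frac{17529}{4} \approx 4382.3$)
$X - \frac{1}{-8844 + x} = \frac{17529}{4} - \frac{1}{-8844 - 30240} = \frac{17529}{4} - \frac{1}{-39084} = \frac{17529}{4} - - \frac{1}{39084} = \frac{17529}{4} + \frac{1}{39084} = \frac{42818965}{9771}$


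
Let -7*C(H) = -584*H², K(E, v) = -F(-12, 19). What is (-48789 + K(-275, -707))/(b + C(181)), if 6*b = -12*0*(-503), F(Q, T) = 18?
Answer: -341649/19132424 ≈ -0.017857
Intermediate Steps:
K(E, v) = -18 (K(E, v) = -1*18 = -18)
C(H) = 584*H²/7 (C(H) = -(-584)*H²/7 = 584*H²/7)
b = 0 (b = (-12*0*(-503))/6 = (0*(-503))/6 = (⅙)*0 = 0)
(-48789 + K(-275, -707))/(b + C(181)) = (-48789 - 18)/(0 + (584/7)*181²) = -48807/(0 + (584/7)*32761) = -48807/(0 + 19132424/7) = -48807/19132424/7 = -48807*7/19132424 = -341649/19132424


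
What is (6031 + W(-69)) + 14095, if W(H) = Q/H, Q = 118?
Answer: 1388576/69 ≈ 20124.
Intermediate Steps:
W(H) = 118/H
(6031 + W(-69)) + 14095 = (6031 + 118/(-69)) + 14095 = (6031 + 118*(-1/69)) + 14095 = (6031 - 118/69) + 14095 = 416021/69 + 14095 = 1388576/69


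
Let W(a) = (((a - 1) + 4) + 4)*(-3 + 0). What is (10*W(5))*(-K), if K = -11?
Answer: -3960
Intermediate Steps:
W(a) = -21 - 3*a (W(a) = (((-1 + a) + 4) + 4)*(-3) = ((3 + a) + 4)*(-3) = (7 + a)*(-3) = -21 - 3*a)
(10*W(5))*(-K) = (10*(-21 - 3*5))*(-1*(-11)) = (10*(-21 - 15))*11 = (10*(-36))*11 = -360*11 = -3960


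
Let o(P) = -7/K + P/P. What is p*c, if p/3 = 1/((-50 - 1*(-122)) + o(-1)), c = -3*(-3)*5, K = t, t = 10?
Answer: 450/241 ≈ 1.8672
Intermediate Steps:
K = 10
o(P) = 3/10 (o(P) = -7/10 + P/P = -7*⅒ + 1 = -7/10 + 1 = 3/10)
c = 45 (c = 9*5 = 45)
p = 10/241 (p = 3/((-50 - 1*(-122)) + 3/10) = 3/((-50 + 122) + 3/10) = 3/(72 + 3/10) = 3/(723/10) = 3*(10/723) = 10/241 ≈ 0.041494)
p*c = (10/241)*45 = 450/241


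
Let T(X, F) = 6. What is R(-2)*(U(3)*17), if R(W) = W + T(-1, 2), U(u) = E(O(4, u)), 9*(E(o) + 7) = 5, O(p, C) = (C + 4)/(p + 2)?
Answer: -3944/9 ≈ -438.22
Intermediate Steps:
O(p, C) = (4 + C)/(2 + p)
E(o) = -58/9 (E(o) = -7 + (⅑)*5 = -7 + 5/9 = -58/9)
U(u) = -58/9
R(W) = 6 + W (R(W) = W + 6 = 6 + W)
R(-2)*(U(3)*17) = (6 - 2)*(-58/9*17) = 4*(-986/9) = -3944/9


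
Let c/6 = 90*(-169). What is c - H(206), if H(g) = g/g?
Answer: -91261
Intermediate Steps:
H(g) = 1
c = -91260 (c = 6*(90*(-169)) = 6*(-15210) = -91260)
c - H(206) = -91260 - 1*1 = -91260 - 1 = -91261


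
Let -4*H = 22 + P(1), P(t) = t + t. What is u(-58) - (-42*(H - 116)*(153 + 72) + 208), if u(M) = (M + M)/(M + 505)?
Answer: -515439392/447 ≈ -1.1531e+6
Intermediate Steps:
P(t) = 2*t
H = -6 (H = -(22 + 2*1)/4 = -(22 + 2)/4 = -¼*24 = -6)
u(M) = 2*M/(505 + M) (u(M) = (2*M)/(505 + M) = 2*M/(505 + M))
u(-58) - (-42*(H - 116)*(153 + 72) + 208) = 2*(-58)/(505 - 58) - (-42*(-6 - 116)*(153 + 72) + 208) = 2*(-58)/447 - (-(-5124)*225 + 208) = 2*(-58)*(1/447) - (-42*(-27450) + 208) = -116/447 - (1152900 + 208) = -116/447 - 1*1153108 = -116/447 - 1153108 = -515439392/447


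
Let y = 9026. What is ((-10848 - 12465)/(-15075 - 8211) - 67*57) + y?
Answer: 40424505/7762 ≈ 5208.0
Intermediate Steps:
((-10848 - 12465)/(-15075 - 8211) - 67*57) + y = ((-10848 - 12465)/(-15075 - 8211) - 67*57) + 9026 = (-23313/(-23286) - 3819) + 9026 = (-23313*(-1/23286) - 3819) + 9026 = (7771/7762 - 3819) + 9026 = -29635307/7762 + 9026 = 40424505/7762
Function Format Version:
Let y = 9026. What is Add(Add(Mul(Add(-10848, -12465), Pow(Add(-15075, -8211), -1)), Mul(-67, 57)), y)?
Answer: Rational(40424505, 7762) ≈ 5208.0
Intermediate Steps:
Add(Add(Mul(Add(-10848, -12465), Pow(Add(-15075, -8211), -1)), Mul(-67, 57)), y) = Add(Add(Mul(Add(-10848, -12465), Pow(Add(-15075, -8211), -1)), Mul(-67, 57)), 9026) = Add(Add(Mul(-23313, Pow(-23286, -1)), -3819), 9026) = Add(Add(Mul(-23313, Rational(-1, 23286)), -3819), 9026) = Add(Add(Rational(7771, 7762), -3819), 9026) = Add(Rational(-29635307, 7762), 9026) = Rational(40424505, 7762)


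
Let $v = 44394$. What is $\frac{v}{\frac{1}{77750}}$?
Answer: $3451633500$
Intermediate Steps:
$\frac{v}{\frac{1}{77750}} = \frac{44394}{\frac{1}{77750}} = 44394 \frac{1}{\frac{1}{77750}} = 44394 \cdot 77750 = 3451633500$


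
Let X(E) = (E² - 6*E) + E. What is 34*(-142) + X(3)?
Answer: -4834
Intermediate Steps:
X(E) = E² - 5*E
34*(-142) + X(3) = 34*(-142) + 3*(-5 + 3) = -4828 + 3*(-2) = -4828 - 6 = -4834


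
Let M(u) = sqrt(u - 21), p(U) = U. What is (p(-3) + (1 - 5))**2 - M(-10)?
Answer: 49 - I*sqrt(31) ≈ 49.0 - 5.5678*I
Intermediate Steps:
M(u) = sqrt(-21 + u)
(p(-3) + (1 - 5))**2 - M(-10) = (-3 + (1 - 5))**2 - sqrt(-21 - 10) = (-3 - 4)**2 - sqrt(-31) = (-7)**2 - I*sqrt(31) = 49 - I*sqrt(31)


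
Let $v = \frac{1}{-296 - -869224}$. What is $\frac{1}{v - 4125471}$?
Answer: $- \frac{868928}{3584737265087} \approx -2.424 \cdot 10^{-7}$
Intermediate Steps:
$v = \frac{1}{868928}$ ($v = \frac{1}{-296 + 869224} = \frac{1}{868928} \approx 1.1508 \cdot 10^{-6}$)
$\frac{1}{v - 4125471} = \frac{1}{\frac{1}{868928} - 4125471} = \frac{1}{- \frac{3584737265087}{868928}} = - \frac{868928}{3584737265087}$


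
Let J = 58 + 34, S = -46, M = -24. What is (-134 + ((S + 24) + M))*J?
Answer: -16560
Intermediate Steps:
J = 92
(-134 + ((S + 24) + M))*J = (-134 + ((-46 + 24) - 24))*92 = (-134 + (-22 - 24))*92 = (-134 - 46)*92 = -180*92 = -16560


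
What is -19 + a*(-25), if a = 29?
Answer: -744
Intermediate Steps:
-19 + a*(-25) = -19 + 29*(-25) = -19 - 725 = -744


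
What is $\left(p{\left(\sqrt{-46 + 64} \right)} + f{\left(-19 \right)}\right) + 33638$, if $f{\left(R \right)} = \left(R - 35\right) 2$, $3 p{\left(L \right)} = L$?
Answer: $33530 + \sqrt{2} \approx 33531.0$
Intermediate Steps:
$p{\left(L \right)} = \frac{L}{3}$
$f{\left(R \right)} = -70 + 2 R$ ($f{\left(R \right)} = \left(-35 + R\right) 2 = -70 + 2 R$)
$\left(p{\left(\sqrt{-46 + 64} \right)} + f{\left(-19 \right)}\right) + 33638 = \left(\frac{\sqrt{-46 + 64}}{3} + \left(-70 + 2 \left(-19\right)\right)\right) + 33638 = \left(\frac{\sqrt{18}}{3} - 108\right) + 33638 = \left(\frac{3 \sqrt{2}}{3} - 108\right) + 33638 = \left(\sqrt{2} - 108\right) + 33638 = \left(-108 + \sqrt{2}\right) + 33638 = 33530 + \sqrt{2}$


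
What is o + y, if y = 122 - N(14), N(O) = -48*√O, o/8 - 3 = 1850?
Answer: 14946 + 48*√14 ≈ 15126.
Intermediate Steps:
o = 14824 (o = 24 + 8*1850 = 24 + 14800 = 14824)
y = 122 + 48*√14 (y = 122 - (-48)*√14 = 122 + 48*√14 ≈ 301.60)
o + y = 14824 + (122 + 48*√14) = 14946 + 48*√14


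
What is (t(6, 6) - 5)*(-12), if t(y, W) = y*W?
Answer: -372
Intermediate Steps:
t(y, W) = W*y
(t(6, 6) - 5)*(-12) = (6*6 - 5)*(-12) = (36 - 5)*(-12) = 31*(-12) = -372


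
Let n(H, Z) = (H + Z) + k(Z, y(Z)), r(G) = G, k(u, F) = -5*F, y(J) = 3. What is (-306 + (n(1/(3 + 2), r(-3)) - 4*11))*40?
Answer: -14712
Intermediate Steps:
n(H, Z) = -15 + H + Z (n(H, Z) = (H + Z) - 5*3 = (H + Z) - 15 = -15 + H + Z)
(-306 + (n(1/(3 + 2), r(-3)) - 4*11))*40 = (-306 + ((-15 + 1/(3 + 2) - 3) - 4*11))*40 = (-306 + ((-15 + 1/5 - 3) - 44))*40 = (-306 + ((-15 + ⅕ - 3) - 44))*40 = (-306 + (-89/5 - 44))*40 = (-306 - 309/5)*40 = -1839/5*40 = -14712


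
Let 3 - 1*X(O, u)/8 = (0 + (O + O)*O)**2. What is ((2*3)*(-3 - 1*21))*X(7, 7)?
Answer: 11060352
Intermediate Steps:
X(O, u) = 24 - 32*O**4 (X(O, u) = 24 - 8*(0 + (O + O)*O)**2 = 24 - 8*(0 + (2*O)*O)**2 = 24 - 8*(0 + 2*O**2)**2 = 24 - 8*4*O**4 = 24 - 32*O**4)
((2*3)*(-3 - 1*21))*X(7, 7) = ((2*3)*(-3 - 1*21))*(24 - 32*7**4) = (6*(-3 - 21))*(24 - 32*2401) = (6*(-24))*(24 - 76832) = -144*(-76808) = 11060352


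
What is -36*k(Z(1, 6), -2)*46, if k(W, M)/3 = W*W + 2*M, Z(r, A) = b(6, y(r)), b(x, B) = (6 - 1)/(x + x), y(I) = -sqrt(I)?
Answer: 38019/2 ≈ 19010.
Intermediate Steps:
b(x, B) = 5/(2*x) (b(x, B) = 5/((2*x)) = 5*(1/(2*x)) = 5/(2*x))
Z(r, A) = 5/12 (Z(r, A) = (5/2)/6 = (5/2)*(1/6) = 5/12)
k(W, M) = 3*W**2 + 6*M (k(W, M) = 3*(W*W + 2*M) = 3*(W**2 + 2*M) = 3*W**2 + 6*M)
-36*k(Z(1, 6), -2)*46 = -36*(3*(5/12)**2 + 6*(-2))*46 = -36*(3*(25/144) - 12)*46 = -36*(25/48 - 12)*46 = -36*(-551/48)*46 = (1653/4)*46 = 38019/2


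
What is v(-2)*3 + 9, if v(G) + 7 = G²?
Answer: 0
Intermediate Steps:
v(G) = -7 + G²
v(-2)*3 + 9 = (-7 + (-2)²)*3 + 9 = (-7 + 4)*3 + 9 = -3*3 + 9 = -9 + 9 = 0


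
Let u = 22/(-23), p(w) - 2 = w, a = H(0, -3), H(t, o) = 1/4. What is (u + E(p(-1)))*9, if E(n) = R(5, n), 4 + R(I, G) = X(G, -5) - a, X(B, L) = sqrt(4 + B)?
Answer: -4311/92 + 9*sqrt(5) ≈ -26.734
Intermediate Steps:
H(t, o) = 1/4
a = 1/4 ≈ 0.25000
p(w) = 2 + w
R(I, G) = -17/4 + sqrt(4 + G) (R(I, G) = -4 + (sqrt(4 + G) - 1*1/4) = -4 + (sqrt(4 + G) - 1/4) = -4 + (-1/4 + sqrt(4 + G)) = -17/4 + sqrt(4 + G))
u = -22/23 (u = 22*(-1/23) = -22/23 ≈ -0.95652)
E(n) = -17/4 + sqrt(4 + n)
(u + E(p(-1)))*9 = (-22/23 + (-17/4 + sqrt(4 + (2 - 1))))*9 = (-22/23 + (-17/4 + sqrt(4 + 1)))*9 = (-22/23 + (-17/4 + sqrt(5)))*9 = (-479/92 + sqrt(5))*9 = -4311/92 + 9*sqrt(5)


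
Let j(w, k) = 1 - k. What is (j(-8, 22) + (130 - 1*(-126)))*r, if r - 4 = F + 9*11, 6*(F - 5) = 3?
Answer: 50995/2 ≈ 25498.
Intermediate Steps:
F = 11/2 (F = 5 + (⅙)*3 = 5 + ½ = 11/2 ≈ 5.5000)
r = 217/2 (r = 4 + (11/2 + 9*11) = 4 + (11/2 + 99) = 4 + 209/2 = 217/2 ≈ 108.50)
(j(-8, 22) + (130 - 1*(-126)))*r = ((1 - 1*22) + (130 - 1*(-126)))*(217/2) = ((1 - 22) + (130 + 126))*(217/2) = (-21 + 256)*(217/2) = 235*(217/2) = 50995/2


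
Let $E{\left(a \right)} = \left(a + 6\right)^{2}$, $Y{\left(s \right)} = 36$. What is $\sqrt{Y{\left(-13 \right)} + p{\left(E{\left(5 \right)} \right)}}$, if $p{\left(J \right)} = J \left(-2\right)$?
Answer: $i \sqrt{206} \approx 14.353 i$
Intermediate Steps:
$E{\left(a \right)} = \left(6 + a\right)^{2}$
$p{\left(J \right)} = - 2 J$
$\sqrt{Y{\left(-13 \right)} + p{\left(E{\left(5 \right)} \right)}} = \sqrt{36 - 2 \left(6 + 5\right)^{2}} = \sqrt{36 - 2 \cdot 11^{2}} = \sqrt{36 - 242} = \sqrt{-206} = i \sqrt{206}$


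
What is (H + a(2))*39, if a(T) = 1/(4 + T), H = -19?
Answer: -1469/2 ≈ -734.50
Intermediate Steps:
(H + a(2))*39 = (-19 + 1/(4 + 2))*39 = (-19 + 1/6)*39 = (-19 + ⅙)*39 = -113/6*39 = -1469/2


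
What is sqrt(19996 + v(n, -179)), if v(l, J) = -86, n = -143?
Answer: sqrt(19910) ≈ 141.10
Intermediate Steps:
sqrt(19996 + v(n, -179)) = sqrt(19996 - 86) = sqrt(19910)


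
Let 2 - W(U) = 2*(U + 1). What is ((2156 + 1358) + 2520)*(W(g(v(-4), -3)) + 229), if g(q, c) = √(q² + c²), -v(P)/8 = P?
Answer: 1381786 - 12068*√1033 ≈ 9.9392e+5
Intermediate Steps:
v(P) = -8*P
g(q, c) = √(c² + q²)
W(U) = -2*U (W(U) = 2 - 2*(U + 1) = 2 - 2*(1 + U) = 2 - (2 + 2*U) = 2 + (-2 - 2*U) = -2*U)
((2156 + 1358) + 2520)*(W(g(v(-4), -3)) + 229) = ((2156 + 1358) + 2520)*(-2*√((-3)² + (-8*(-4))²) + 229) = (3514 + 2520)*(-2*√(9 + 32²) + 229) = 6034*(-2*√(9 + 1024) + 229) = 6034*(-2*√1033 + 229) = 6034*(229 - 2*√1033) = 1381786 - 12068*√1033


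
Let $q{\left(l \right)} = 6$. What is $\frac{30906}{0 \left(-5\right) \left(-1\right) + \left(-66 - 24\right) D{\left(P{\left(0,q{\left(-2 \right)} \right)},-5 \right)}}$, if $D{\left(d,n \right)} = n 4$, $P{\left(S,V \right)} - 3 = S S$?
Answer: $\frac{1717}{100} \approx 17.17$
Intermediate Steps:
$P{\left(S,V \right)} = 3 + S^{2}$ ($P{\left(S,V \right)} = 3 + S S = 3 + S^{2}$)
$D{\left(d,n \right)} = 4 n$
$\frac{30906}{0 \left(-5\right) \left(-1\right) + \left(-66 - 24\right) D{\left(P{\left(0,q{\left(-2 \right)} \right)},-5 \right)}} = \frac{30906}{0 \left(-5\right) \left(-1\right) + \left(-66 - 24\right) 4 \left(-5\right)} = \frac{30906}{0 \left(-1\right) + \left(-66 - 24\right) \left(-20\right)} = \frac{30906}{0 - -1800} = \frac{30906}{0 + 1800} = \frac{30906}{1800} = 30906 \cdot \frac{1}{1800} = \frac{1717}{100}$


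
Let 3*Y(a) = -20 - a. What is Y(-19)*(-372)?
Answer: 124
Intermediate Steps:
Y(a) = -20/3 - a/3 (Y(a) = (-20 - a)/3 = -20/3 - a/3)
Y(-19)*(-372) = (-20/3 - ⅓*(-19))*(-372) = (-20/3 + 19/3)*(-372) = -⅓*(-372) = 124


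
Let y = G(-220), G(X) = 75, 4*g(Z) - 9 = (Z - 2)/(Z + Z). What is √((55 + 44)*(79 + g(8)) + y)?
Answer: √520194/8 ≈ 90.156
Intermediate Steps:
g(Z) = 9/4 + (-2 + Z)/(8*Z) (g(Z) = 9/4 + ((Z - 2)/(Z + Z))/4 = 9/4 + ((-2 + Z)/((2*Z)))/4 = 9/4 + ((-2 + Z)*(1/(2*Z)))/4 = 9/4 + ((-2 + Z)/(2*Z))/4 = 9/4 + (-2 + Z)/(8*Z))
y = 75
√((55 + 44)*(79 + g(8)) + y) = √((55 + 44)*(79 + (⅛)*(-2 + 19*8)/8) + 75) = √(99*(79 + (⅛)*(⅛)*(-2 + 152)) + 75) = √(99*(79 + (⅛)*(⅛)*150) + 75) = √(99*(79 + 75/32) + 75) = √(99*(2603/32) + 75) = √(257697/32 + 75) = √(260097/32) = √520194/8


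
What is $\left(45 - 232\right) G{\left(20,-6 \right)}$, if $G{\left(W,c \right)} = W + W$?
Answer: $-7480$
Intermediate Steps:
$G{\left(W,c \right)} = 2 W$
$\left(45 - 232\right) G{\left(20,-6 \right)} = \left(45 - 232\right) 2 \cdot 20 = \left(-187\right) 40 = -7480$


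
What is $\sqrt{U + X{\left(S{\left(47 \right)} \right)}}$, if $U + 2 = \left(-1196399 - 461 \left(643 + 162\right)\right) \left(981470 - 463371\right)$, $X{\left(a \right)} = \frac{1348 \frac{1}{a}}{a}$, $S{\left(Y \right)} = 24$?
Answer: $\frac{5 i \sqrt{4677824188199}}{12} \approx 9.0118 \cdot 10^{5} i$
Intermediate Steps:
$X{\left(a \right)} = \frac{1348}{a^{2}}$
$U = -812122254898$ ($U = -2 + \left(-1196399 - 461 \left(643 + 162\right)\right) \left(981470 - 463371\right) = -2 + \left(-1196399 - 371105\right) 518099 = -2 - 812122254896 = -812122254898$)
$\sqrt{U + X{\left(S{\left(47 \right)} \right)}} = \sqrt{-812122254898 + \frac{1348}{576}} = \sqrt{-812122254898 + 1348 \cdot \frac{1}{576}} = \sqrt{-812122254898 + \frac{337}{144}} = \sqrt{- \frac{116945604704975}{144}} = \frac{5 i \sqrt{4677824188199}}{12}$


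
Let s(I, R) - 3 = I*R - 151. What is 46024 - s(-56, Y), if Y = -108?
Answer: 40124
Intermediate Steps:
s(I, R) = -148 + I*R (s(I, R) = 3 + (I*R - 151) = 3 + (-151 + I*R) = -148 + I*R)
46024 - s(-56, Y) = 46024 - (-148 - 56*(-108)) = 46024 - (-148 + 6048) = 46024 - 1*5900 = 46024 - 5900 = 40124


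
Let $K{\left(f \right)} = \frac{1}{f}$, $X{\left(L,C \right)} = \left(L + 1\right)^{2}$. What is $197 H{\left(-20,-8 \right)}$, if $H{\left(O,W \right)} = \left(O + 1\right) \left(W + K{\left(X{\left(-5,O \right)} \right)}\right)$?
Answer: $\frac{475361}{16} \approx 29710.0$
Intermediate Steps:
$X{\left(L,C \right)} = \left(1 + L\right)^{2}$
$H{\left(O,W \right)} = \left(1 + O\right) \left(\frac{1}{16} + W\right)$ ($H{\left(O,W \right)} = \left(O + 1\right) \left(W + \frac{1}{\left(1 - 5\right)^{2}}\right) = \left(1 + O\right) \left(W + \frac{1}{\left(-4\right)^{2}}\right) = \left(1 + O\right) \left(W + \frac{1}{16}\right) = \left(1 + O\right) \left(\frac{1}{16} + W\right)$)
$197 H{\left(-20,-8 \right)} = 197 \left(\frac{1}{16} - 8 + \frac{1}{16} \left(-20\right) - -160\right) = 197 \left(\frac{1}{16} - 8 - \frac{5}{4} + 160\right) = 197 \cdot \frac{2413}{16} = \frac{475361}{16}$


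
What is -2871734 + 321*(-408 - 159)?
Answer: -3053741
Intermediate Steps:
-2871734 + 321*(-408 - 159) = -2871734 + 321*(-567) = -2871734 - 182007 = -3053741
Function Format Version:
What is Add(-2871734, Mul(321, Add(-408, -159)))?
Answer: -3053741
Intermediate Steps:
Add(-2871734, Mul(321, Add(-408, -159))) = Add(-2871734, Mul(321, -567)) = Add(-2871734, -182007) = -3053741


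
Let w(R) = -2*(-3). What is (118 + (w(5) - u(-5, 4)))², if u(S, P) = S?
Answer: 16641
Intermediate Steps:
w(R) = 6
(118 + (w(5) - u(-5, 4)))² = (118 + (6 - 1*(-5)))² = (118 + (6 + 5))² = (118 + 11)² = 129² = 16641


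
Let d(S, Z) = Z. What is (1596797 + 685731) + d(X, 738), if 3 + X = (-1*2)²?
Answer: 2283266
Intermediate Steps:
X = 1 (X = -3 + (-1*2)² = -3 + (-2)² = -3 + 4 = 1)
(1596797 + 685731) + d(X, 738) = (1596797 + 685731) + 738 = 2282528 + 738 = 2283266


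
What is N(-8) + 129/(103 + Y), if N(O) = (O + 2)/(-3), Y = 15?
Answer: 365/118 ≈ 3.0932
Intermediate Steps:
N(O) = -⅔ - O/3 (N(O) = (2 + O)*(-⅓) = -⅔ - O/3)
N(-8) + 129/(103 + Y) = (-⅔ - ⅓*(-8)) + 129/(103 + 15) = (-⅔ + 8/3) + 129/118 = 2 + (1/118)*129 = 2 + 129/118 = 365/118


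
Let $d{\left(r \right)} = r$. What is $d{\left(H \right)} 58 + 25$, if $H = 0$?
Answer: $25$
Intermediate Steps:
$d{\left(H \right)} 58 + 25 = 0 \cdot 58 + 25 = 0 + 25 = 25$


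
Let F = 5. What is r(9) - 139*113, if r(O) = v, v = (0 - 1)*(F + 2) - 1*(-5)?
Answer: -15709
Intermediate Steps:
v = -2 (v = (0 - 1)*(5 + 2) - 1*(-5) = -1*7 + 5 = -7 + 5 = -2)
r(O) = -2
r(9) - 139*113 = -2 - 139*113 = -2 - 15707 = -15709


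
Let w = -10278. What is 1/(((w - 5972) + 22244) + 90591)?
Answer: 1/96585 ≈ 1.0354e-5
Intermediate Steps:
1/(((w - 5972) + 22244) + 90591) = 1/(((-10278 - 5972) + 22244) + 90591) = 1/((-16250 + 22244) + 90591) = 1/(5994 + 90591) = 1/96585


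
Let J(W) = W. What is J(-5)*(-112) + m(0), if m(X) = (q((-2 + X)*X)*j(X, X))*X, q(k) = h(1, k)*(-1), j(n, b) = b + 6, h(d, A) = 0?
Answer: 560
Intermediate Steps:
j(n, b) = 6 + b
q(k) = 0 (q(k) = 0*(-1) = 0)
m(X) = 0 (m(X) = (0*(6 + X))*X = 0*X = 0)
J(-5)*(-112) + m(0) = -5*(-112) + 0 = 560 + 0 = 560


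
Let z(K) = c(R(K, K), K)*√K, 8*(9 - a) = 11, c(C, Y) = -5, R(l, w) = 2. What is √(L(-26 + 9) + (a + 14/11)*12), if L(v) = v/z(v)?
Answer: √(1291950 - 2420*I*√17)/110 ≈ 10.333 - 0.039902*I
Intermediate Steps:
a = 61/8 (a = 9 - ⅛*11 = 9 - 11/8 = 61/8 ≈ 7.6250)
z(K) = -5*√K
L(v) = -√v/5 (L(v) = v/((-5*√v)) = v*(-1/(5*√v)) = -√v/5)
√(L(-26 + 9) + (a + 14/11)*12) = √(-√(-26 + 9)/5 + (61/8 + 14/11)*12) = √(-I*√17/5 + (61/8 + 14*(1/11))*12) = √(-I*√17/5 + (61/8 + 14/11)*12) = √(-I*√17/5 + (783/88)*12) = √(-I*√17/5 + 2349/22) = √(2349/22 - I*√17/5)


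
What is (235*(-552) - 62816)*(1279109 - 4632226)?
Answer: 645595734712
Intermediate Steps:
(235*(-552) - 62816)*(1279109 - 4632226) = (-129720 - 62816)*(-3353117) = -192536*(-3353117) = 645595734712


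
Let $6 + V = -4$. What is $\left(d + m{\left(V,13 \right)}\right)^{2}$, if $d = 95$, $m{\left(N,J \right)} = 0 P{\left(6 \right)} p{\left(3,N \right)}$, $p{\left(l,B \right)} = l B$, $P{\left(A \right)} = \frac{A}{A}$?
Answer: $9025$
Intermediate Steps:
$V = -10$ ($V = -6 - 4 = -10$)
$P{\left(A \right)} = 1$
$p{\left(l,B \right)} = B l$
$m{\left(N,J \right)} = 0$ ($m{\left(N,J \right)} = 0 \cdot 1 N 3 = 0 \cdot 3 N = 0$)
$\left(d + m{\left(V,13 \right)}\right)^{2} = \left(95 + 0\right)^{2} = 95^{2} = 9025$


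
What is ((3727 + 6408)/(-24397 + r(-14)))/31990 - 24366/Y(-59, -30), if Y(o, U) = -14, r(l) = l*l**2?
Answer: 302222143915/173648118 ≈ 1740.4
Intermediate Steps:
r(l) = l**3
((3727 + 6408)/(-24397 + r(-14)))/31990 - 24366/Y(-59, -30) = ((3727 + 6408)/(-24397 + (-14)**3))/31990 - 24366/(-14) = (10135/(-24397 - 2744))*(1/31990) - 24366*(-1/14) = (10135/(-27141))*(1/31990) + 12183/7 = (10135*(-1/27141))*(1/31990) + 12183/7 = -10135/27141*1/31990 + 12183/7 = -2027/173648118 + 12183/7 = 302222143915/173648118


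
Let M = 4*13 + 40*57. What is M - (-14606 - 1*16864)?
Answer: 33802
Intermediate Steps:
M = 2332 (M = 52 + 2280 = 2332)
M - (-14606 - 1*16864) = 2332 - (-14606 - 1*16864) = 2332 - (-14606 - 16864) = 2332 - 1*(-31470) = 2332 + 31470 = 33802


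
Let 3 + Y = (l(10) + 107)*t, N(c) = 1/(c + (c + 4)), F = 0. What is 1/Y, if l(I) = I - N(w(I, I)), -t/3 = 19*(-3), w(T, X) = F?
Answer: 4/79845 ≈ 5.0097e-5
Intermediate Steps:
w(T, X) = 0
t = 171 (t = -57*(-3) = -3*(-57) = 171)
N(c) = 1/(4 + 2*c) (N(c) = 1/(c + (4 + c)) = 1/(4 + 2*c))
l(I) = -1/4 + I (l(I) = I - 1/(2*(2 + 0)) = I - 1/(2*2) = I - 1*1/4 = I - 1/4 = -1/4 + I)
Y = 79845/4 (Y = -3 + ((-1/4 + 10) + 107)*171 = -3 + (39/4 + 107)*171 = -3 + (467/4)*171 = -3 + 79857/4 = 79845/4 ≈ 19961.)
1/Y = 1/(79845/4) = 4/79845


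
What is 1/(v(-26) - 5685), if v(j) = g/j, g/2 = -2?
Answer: -13/73903 ≈ -0.00017591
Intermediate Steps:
g = -4 (g = 2*(-2) = -4)
v(j) = -4/j
1/(v(-26) - 5685) = 1/(-4/(-26) - 5685) = 1/(-4*(-1/26) - 5685) = 1/(2/13 - 5685) = 1/(-73903/13) = -13/73903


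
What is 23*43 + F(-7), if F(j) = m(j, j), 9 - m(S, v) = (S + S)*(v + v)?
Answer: 802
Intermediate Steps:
m(S, v) = 9 - 4*S*v (m(S, v) = 9 - (S + S)*(v + v) = 9 - 2*S*2*v = 9 - 4*S*v)
F(j) = 9 - 4*j² (F(j) = 9 - 4*j*j = 9 - 4*j²)
23*43 + F(-7) = 23*43 + (9 - 4*(-7)²) = 989 + (9 - 4*49) = 989 + (9 - 196) = 989 - 187 = 802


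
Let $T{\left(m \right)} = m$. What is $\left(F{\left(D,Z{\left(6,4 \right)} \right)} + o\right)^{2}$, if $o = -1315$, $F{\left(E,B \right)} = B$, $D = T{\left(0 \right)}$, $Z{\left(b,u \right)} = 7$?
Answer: $1710864$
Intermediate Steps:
$D = 0$
$\left(F{\left(D,Z{\left(6,4 \right)} \right)} + o\right)^{2} = \left(7 - 1315\right)^{2} = \left(-1308\right)^{2} = 1710864$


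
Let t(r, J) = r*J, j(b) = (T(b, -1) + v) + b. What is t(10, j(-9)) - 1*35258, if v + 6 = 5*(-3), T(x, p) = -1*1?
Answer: -35568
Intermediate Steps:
T(x, p) = -1
v = -21 (v = -6 + 5*(-3) = -6 - 15 = -21)
j(b) = -22 + b (j(b) = (-1 - 21) + b = -22 + b)
t(r, J) = J*r
t(10, j(-9)) - 1*35258 = (-22 - 9)*10 - 1*35258 = -31*10 - 35258 = -310 - 35258 = -35568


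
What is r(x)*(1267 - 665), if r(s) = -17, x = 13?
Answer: -10234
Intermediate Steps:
r(x)*(1267 - 665) = -17*(1267 - 665) = -17*602 = -10234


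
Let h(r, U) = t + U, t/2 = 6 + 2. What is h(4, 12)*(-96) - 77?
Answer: -2765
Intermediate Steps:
t = 16 (t = 2*(6 + 2) = 2*8 = 16)
h(r, U) = 16 + U
h(4, 12)*(-96) - 77 = (16 + 12)*(-96) - 77 = 28*(-96) - 77 = -2688 - 77 = -2765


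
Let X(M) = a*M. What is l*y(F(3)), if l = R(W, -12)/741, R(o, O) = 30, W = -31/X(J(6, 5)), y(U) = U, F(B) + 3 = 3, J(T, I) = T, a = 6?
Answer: 0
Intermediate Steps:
F(B) = 0 (F(B) = -3 + 3 = 0)
X(M) = 6*M
W = -31/36 (W = -31/(6*6) = -31/36 ≈ -0.86111)
l = 10/247 (l = 30/741 = 30*(1/741) = 10/247 ≈ 0.040486)
l*y(F(3)) = (10/247)*0 = 0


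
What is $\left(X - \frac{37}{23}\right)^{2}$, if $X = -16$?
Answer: $\frac{164025}{529} \approx 310.07$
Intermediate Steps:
$\left(X - \frac{37}{23}\right)^{2} = \left(-16 - \frac{37}{23}\right)^{2} = \left(- \frac{405}{23}\right)^{2} = \frac{164025}{529}$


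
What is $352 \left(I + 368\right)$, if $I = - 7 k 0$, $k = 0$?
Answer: $129536$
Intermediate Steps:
$I = 0$ ($I = \left(-7\right) 0 \cdot 0 = 0 \cdot 0 = 0$)
$352 \left(I + 368\right) = 352 \left(0 + 368\right) = 352 \cdot 368 = 129536$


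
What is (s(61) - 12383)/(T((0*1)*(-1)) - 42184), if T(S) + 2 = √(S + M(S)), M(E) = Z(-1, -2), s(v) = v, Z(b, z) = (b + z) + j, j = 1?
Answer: 259907946/889829299 + 6161*I*√2/889829299 ≈ 0.29209 + 9.7917e-6*I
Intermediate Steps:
Z(b, z) = 1 + b + z (Z(b, z) = (b + z) + 1 = 1 + b + z)
M(E) = -2 (M(E) = 1 - 1 - 2 = -2)
T(S) = -2 + √(-2 + S) (T(S) = -2 + √(S - 2) = -2 + √(-2 + S))
(s(61) - 12383)/(T((0*1)*(-1)) - 42184) = (61 - 12383)/((-2 + √(-2 + (0*1)*(-1))) - 42184) = -12322/((-2 + √(-2 + 0*(-1))) - 42184) = -12322/((-2 + √(-2 + 0)) - 42184) = -12322/((-2 + √(-2)) - 42184) = -12322/((-2 + I*√2) - 42184) = -12322/(-42186 + I*√2)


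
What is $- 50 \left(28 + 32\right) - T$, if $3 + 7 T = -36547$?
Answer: $\frac{15550}{7} \approx 2221.4$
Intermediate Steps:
$T = - \frac{36550}{7}$ ($T = - \frac{3}{7} + \frac{1}{7} \left(-36547\right) = - \frac{3}{7} - 5221 = - \frac{36550}{7} \approx -5221.4$)
$- 50 \left(28 + 32\right) - T = - 50 \left(28 + 32\right) - - \frac{36550}{7} = \left(-50\right) 60 + \frac{36550}{7} = -3000 + \frac{36550}{7} = \frac{15550}{7}$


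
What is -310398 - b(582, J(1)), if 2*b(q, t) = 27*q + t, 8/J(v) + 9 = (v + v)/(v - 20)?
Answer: -55058039/173 ≈ -3.1825e+5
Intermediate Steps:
J(v) = 8/(-9 + 2*v/(-20 + v)) (J(v) = 8/(-9 + (v + v)/(v - 20)) = 8/(-9 + (2*v)/(-20 + v)) = 8/(-9 + 2*v/(-20 + v)))
b(q, t) = t/2 + 27*q/2 (b(q, t) = (27*q + t)/2 = (t + 27*q)/2 = t/2 + 27*q/2)
-310398 - b(582, J(1)) = -310398 - ((8*(20 - 1*1)/(-180 + 7*1))/2 + (27/2)*582) = -310398 - ((8*(20 - 1)/(-180 + 7))/2 + 7857) = -310398 - ((8*19/(-173))/2 + 7857) = -310398 - ((8*(-1/173)*19)/2 + 7857) = -310398 - ((1/2)*(-152/173) + 7857) = -310398 - (-76/173 + 7857) = -310398 - 1*1359185/173 = -310398 - 1359185/173 = -55058039/173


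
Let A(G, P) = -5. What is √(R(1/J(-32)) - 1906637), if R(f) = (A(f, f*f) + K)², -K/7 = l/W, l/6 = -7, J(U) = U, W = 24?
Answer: I*√30505351/4 ≈ 1380.8*I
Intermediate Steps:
l = -42 (l = 6*(-7) = -42)
K = 49/4 (K = -(-294)/24 = -7*(-7/4) = 49/4 ≈ 12.250)
R(f) = 841/16 (R(f) = (-5 + 49/4)² = (29/4)² = 841/16)
√(R(1/J(-32)) - 1906637) = √(841/16 - 1906637) = √(-30505351/16) = I*√30505351/4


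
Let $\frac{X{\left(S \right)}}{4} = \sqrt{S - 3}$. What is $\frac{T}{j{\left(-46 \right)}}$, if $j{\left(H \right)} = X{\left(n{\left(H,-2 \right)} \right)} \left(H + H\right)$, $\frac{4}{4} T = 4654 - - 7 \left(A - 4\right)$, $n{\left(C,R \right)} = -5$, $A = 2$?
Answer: $\frac{145 i \sqrt{2}}{46} \approx 4.4578 i$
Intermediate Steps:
$X{\left(S \right)} = 4 \sqrt{-3 + S}$ ($X{\left(S \right)} = 4 \sqrt{S - 3} = 4 \sqrt{-3 + S}$)
$T = 4640$ ($T = 4654 - - 7 \left(2 - 4\right) = 4654 - \left(-7\right) \left(-2\right) = 4654 - 14 = 4640$)
$j{\left(H \right)} = 16 i H \sqrt{2}$ ($j{\left(H \right)} = 4 \sqrt{-3 - 5} \left(H + H\right) = 4 \sqrt{-8} \cdot 2 H = 4 \cdot 2 i \sqrt{2} \cdot 2 H = 8 i \sqrt{2} \cdot 2 H = 16 i H \sqrt{2}$)
$\frac{T}{j{\left(-46 \right)}} = \frac{4640}{16 i \left(-46\right) \sqrt{2}} = \frac{4640}{\left(-736\right) i \sqrt{2}} = 4640 \frac{i \sqrt{2}}{1472} = \frac{145 i \sqrt{2}}{46}$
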